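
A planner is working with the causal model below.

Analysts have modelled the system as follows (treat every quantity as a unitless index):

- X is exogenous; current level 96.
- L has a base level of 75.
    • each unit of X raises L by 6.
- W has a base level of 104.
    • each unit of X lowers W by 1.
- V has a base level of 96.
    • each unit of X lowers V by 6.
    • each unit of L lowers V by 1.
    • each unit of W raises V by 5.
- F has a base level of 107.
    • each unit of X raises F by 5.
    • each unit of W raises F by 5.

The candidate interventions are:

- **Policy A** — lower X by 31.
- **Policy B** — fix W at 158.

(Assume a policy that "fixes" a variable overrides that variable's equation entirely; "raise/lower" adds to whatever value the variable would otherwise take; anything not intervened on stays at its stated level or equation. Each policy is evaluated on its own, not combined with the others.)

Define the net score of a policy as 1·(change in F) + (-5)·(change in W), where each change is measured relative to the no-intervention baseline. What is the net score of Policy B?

Baseline:
  X = 96
  W = 104 − 96 = 8
  F = 107 + 5·96 + 5·8 = 627
Policy B (W := 158):
  X = 96
  W = 158
  F = 107 + 5·96 + 5·158 = 1377
ΔF = 1377 − 627 = 750; ΔW = 158 − 8 = 150
Score = 1·750 + (-5)·150 = 0

0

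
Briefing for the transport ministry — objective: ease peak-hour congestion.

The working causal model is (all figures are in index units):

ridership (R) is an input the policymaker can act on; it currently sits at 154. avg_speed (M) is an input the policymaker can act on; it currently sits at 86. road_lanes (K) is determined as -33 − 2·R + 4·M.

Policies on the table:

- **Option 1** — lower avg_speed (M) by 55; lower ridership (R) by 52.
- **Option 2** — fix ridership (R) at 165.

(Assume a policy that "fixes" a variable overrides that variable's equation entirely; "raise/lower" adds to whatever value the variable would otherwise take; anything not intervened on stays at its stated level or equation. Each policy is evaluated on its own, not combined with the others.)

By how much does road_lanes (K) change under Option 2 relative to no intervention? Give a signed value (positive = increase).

-22

Baseline:
  R = 154
  M = 86
  K = -33 − 2·154 + 4·86 = 3
Option 2 (R := 165):
  R = 165
  M = 86
  K = -33 − 2·165 + 4·86 = -19
Change in K: -19 − 3 = -22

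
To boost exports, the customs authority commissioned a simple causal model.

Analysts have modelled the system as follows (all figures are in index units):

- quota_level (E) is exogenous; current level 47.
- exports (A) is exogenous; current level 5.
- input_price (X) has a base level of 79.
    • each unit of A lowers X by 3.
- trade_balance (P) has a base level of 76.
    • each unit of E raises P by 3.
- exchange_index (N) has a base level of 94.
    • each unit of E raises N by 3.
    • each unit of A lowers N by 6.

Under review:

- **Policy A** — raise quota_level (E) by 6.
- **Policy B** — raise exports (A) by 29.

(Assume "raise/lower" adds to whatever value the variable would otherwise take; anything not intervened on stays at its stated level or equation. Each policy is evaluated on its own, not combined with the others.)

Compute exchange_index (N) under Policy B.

Policy B (A + 29):
  E = 47
  A = 5 + 29 = 34
  N = 94 + 3·47 − 6·34 = 31

31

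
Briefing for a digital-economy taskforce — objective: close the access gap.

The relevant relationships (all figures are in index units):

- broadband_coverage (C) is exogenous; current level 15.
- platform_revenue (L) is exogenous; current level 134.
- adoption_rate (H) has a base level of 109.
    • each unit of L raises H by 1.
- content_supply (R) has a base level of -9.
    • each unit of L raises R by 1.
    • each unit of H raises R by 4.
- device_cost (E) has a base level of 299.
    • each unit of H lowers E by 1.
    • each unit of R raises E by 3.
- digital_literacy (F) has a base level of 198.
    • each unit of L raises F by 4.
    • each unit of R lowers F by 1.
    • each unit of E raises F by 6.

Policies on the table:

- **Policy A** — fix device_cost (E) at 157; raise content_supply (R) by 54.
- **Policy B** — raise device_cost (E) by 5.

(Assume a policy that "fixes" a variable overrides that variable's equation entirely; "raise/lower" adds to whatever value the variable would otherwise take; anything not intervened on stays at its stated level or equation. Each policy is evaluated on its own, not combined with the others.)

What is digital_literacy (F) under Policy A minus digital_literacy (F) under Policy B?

-19224

Policy A (E := 157, R + 54):
  L = 134
  H = 109 + 134 = 243
  R = -9 + 134 + 4·243 (+54 from intervention) = 1151
  E = 157
  F = 198 + 4·134 − 1151 + 6·157 = 525
Policy B (E + 5):
  L = 134
  H = 109 + 134 = 243
  R = -9 + 134 + 4·243 = 1097
  E = 299 − 243 + 3·1097 (+5 from intervention) = 3352
  F = 198 + 4·134 − 1097 + 6·3352 = 19749
F: 525 − 19749 = -19224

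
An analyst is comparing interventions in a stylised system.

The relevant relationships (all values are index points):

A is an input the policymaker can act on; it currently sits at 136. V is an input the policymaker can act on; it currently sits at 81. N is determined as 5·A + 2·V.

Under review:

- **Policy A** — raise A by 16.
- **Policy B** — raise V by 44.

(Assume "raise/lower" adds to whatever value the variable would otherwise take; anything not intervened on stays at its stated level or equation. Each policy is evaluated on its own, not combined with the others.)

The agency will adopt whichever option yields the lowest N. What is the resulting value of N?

922

Policy A (A + 16):
  A = 136 + 16 = 152
  V = 81
  N = 0 + 5·152 + 2·81 = 922
Policy B (V + 44):
  A = 136
  V = 81 + 44 = 125
  N = 0 + 5·136 + 2·125 = 930
Comparing — Policy A: N=922, Policy B: N=930. Lowest is 922 (Policy A).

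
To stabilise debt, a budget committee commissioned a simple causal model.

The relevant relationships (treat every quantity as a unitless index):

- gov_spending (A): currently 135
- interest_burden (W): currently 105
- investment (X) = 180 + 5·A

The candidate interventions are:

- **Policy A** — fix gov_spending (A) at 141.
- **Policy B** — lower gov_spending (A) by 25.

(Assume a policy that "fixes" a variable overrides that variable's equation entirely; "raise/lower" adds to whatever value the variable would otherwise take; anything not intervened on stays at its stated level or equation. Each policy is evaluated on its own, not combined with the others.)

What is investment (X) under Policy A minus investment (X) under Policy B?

Policy A (A := 141):
  A = 141
  X = 180 + 5·141 = 885
Policy B (A − 25):
  A = 135 − 25 = 110
  X = 180 + 5·110 = 730
X: 885 − 730 = 155

155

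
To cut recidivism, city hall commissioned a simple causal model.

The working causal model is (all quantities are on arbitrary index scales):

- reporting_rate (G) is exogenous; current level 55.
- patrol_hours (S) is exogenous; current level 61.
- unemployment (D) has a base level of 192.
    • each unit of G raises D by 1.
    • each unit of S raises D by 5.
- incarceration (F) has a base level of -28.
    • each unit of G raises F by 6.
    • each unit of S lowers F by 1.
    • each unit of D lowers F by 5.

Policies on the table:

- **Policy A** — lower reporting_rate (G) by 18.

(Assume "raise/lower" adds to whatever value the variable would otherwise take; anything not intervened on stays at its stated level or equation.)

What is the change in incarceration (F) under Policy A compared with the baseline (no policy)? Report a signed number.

Baseline:
  G = 55
  S = 61
  D = 192 + 55 + 5·61 = 552
  F = -28 + 6·55 − 61 − 5·552 = -2519
Policy A (G − 18):
  G = 55 − 18 = 37
  S = 61
  D = 192 + 37 + 5·61 = 534
  F = -28 + 6·37 − 61 − 5·534 = -2537
Change in F: -2537 − (-2519) = -18

-18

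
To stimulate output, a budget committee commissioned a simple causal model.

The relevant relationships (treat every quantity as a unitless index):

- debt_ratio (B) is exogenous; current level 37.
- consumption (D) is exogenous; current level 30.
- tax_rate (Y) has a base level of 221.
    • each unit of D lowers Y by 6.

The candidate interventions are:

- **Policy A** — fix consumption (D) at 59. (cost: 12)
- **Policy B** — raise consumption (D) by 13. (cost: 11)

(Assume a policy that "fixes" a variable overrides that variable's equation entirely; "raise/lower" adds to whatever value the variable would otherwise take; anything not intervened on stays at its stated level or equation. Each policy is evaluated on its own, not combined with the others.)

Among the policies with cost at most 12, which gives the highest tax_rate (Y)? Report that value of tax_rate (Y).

Policy A (D := 59):
  D = 59
  Y = 221 − 6·59 = -133
Policy B (D + 13):
  D = 30 + 13 = 43
  Y = 221 − 6·43 = -37
Comparing — Policy A: Y=-133, Policy B: Y=-37. Highest is -37 (Policy B).

-37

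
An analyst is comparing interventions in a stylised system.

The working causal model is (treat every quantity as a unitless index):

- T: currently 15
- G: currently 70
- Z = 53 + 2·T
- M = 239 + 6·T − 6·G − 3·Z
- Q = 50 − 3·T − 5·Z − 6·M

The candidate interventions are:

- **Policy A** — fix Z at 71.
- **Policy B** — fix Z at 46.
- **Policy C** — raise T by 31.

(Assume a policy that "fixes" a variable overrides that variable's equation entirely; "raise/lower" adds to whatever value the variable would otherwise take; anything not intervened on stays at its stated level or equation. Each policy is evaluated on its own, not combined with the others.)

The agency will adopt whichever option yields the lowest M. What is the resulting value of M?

Policy A (Z := 71):
  T = 15
  G = 70
  Z = 71
  M = 239 + 6·15 − 6·70 − 3·71 = -304
Policy B (Z := 46):
  T = 15
  G = 70
  Z = 46
  M = 239 + 6·15 − 6·70 − 3·46 = -229
Policy C (T + 31):
  T = 15 + 31 = 46
  G = 70
  Z = 53 + 2·46 = 145
  M = 239 + 6·46 − 6·70 − 3·145 = -340
Comparing — Policy A: M=-304, Policy B: M=-229, Policy C: M=-340. Lowest is -340 (Policy C).

-340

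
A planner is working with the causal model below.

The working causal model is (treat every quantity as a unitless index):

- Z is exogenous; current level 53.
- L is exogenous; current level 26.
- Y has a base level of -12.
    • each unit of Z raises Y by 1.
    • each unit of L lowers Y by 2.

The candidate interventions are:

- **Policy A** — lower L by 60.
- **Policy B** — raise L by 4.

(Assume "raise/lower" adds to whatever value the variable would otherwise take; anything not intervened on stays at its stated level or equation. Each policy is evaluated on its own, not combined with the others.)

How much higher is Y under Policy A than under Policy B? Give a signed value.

128

Policy A (L − 60):
  Z = 53
  L = 26 − 60 = -34
  Y = -12 + 53 − 2·(-34) = 109
Policy B (L + 4):
  Z = 53
  L = 26 + 4 = 30
  Y = -12 + 53 − 2·30 = -19
Y: 109 − (-19) = 128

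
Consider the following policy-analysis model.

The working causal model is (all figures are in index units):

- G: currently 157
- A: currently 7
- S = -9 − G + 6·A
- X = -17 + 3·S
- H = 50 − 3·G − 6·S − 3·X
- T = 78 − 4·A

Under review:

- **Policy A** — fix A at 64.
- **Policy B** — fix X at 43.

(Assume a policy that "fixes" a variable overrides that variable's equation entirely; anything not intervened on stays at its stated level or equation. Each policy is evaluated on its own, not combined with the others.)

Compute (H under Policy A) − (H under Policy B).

Policy A (A := 64):
  G = 157
  A = 64
  S = -9 − 157 + 6·64 = 218
  X = -17 + 3·218 = 637
  H = 50 − 3·157 − 6·218 − 3·637 = -3640
Policy B (X := 43):
  G = 157
  A = 7
  S = -9 − 157 + 6·7 = -124
  X = 43
  H = 50 − 3·157 − 6·(-124) − 3·43 = 194
H: -3640 − 194 = -3834

-3834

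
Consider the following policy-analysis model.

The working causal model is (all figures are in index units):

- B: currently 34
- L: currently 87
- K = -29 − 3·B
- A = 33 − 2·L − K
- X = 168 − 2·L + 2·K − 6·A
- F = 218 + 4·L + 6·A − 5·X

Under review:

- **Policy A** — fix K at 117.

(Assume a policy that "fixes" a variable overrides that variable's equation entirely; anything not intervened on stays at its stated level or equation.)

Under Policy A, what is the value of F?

-9862

Policy A (K := 117):
  B = 34
  L = 87
  K = 117
  A = 33 − 2·87 − 117 = -258
  X = 168 − 2·87 + 2·117 − 6·(-258) = 1776
  F = 218 + 4·87 + 6·(-258) − 5·1776 = -9862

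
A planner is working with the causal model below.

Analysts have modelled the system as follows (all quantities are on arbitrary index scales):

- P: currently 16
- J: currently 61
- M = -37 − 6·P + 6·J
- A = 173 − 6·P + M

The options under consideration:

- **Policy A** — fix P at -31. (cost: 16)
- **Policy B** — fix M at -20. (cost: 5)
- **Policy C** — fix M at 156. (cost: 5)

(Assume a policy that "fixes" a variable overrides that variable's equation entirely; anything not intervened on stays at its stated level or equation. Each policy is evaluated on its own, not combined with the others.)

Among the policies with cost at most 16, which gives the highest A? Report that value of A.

Policy A (P := -31):
  P = -31
  J = 61
  M = -37 − 6·(-31) + 6·61 = 515
  A = 173 − 6·(-31) + 515 = 874
Policy B (M := -20):
  P = 16
  J = 61
  M = -20
  A = 173 − 6·16 + (-20) = 57
Policy C (M := 156):
  P = 16
  J = 61
  M = 156
  A = 173 − 6·16 + 156 = 233
Comparing — Policy A: A=874, Policy B: A=57, Policy C: A=233. Highest is 874 (Policy A).

874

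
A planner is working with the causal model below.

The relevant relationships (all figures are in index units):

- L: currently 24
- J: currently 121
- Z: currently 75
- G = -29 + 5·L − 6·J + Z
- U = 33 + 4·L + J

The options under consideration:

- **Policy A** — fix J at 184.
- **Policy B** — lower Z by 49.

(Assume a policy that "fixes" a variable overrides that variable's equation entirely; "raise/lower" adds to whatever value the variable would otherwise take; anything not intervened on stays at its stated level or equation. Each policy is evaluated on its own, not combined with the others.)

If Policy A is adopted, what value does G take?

Policy A (J := 184):
  L = 24
  J = 184
  Z = 75
  G = -29 + 5·24 − 6·184 + 75 = -938

-938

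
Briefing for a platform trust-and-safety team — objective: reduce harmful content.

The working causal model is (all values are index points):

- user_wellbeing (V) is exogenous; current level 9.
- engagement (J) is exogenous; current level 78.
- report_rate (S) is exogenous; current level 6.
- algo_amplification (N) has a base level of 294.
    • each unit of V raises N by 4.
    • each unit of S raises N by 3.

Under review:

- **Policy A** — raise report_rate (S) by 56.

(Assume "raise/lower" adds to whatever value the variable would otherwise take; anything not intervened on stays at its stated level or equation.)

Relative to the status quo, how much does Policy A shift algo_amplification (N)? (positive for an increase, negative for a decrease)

Baseline:
  V = 9
  S = 6
  N = 294 + 4·9 + 3·6 = 348
Policy A (S + 56):
  V = 9
  S = 6 + 56 = 62
  N = 294 + 4·9 + 3·62 = 516
Change in N: 516 − 348 = 168

168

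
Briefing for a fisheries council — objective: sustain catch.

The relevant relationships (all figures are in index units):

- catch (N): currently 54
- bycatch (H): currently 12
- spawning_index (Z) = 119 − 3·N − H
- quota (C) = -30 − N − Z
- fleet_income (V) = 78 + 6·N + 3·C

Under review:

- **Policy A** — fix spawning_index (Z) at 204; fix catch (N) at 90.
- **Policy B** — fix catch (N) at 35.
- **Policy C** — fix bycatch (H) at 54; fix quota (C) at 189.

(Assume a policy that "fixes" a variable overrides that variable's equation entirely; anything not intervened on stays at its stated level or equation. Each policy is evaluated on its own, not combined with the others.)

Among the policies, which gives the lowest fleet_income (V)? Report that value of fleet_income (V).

Policy A (Z := 204, N := 90):
  N = 90
  H = 12
  Z = 204
  C = -30 − 90 − 204 = -324
  V = 78 + 6·90 + 3·(-324) = -354
Policy B (N := 35):
  N = 35
  H = 12
  Z = 119 − 3·35 − 12 = 2
  C = -30 − 35 − 2 = -67
  V = 78 + 6·35 + 3·(-67) = 87
Policy C (H := 54, C := 189):
  N = 54
  H = 54
  Z = 119 − 3·54 − 54 = -97
  C = 189
  V = 78 + 6·54 + 3·189 = 969
Comparing — Policy A: V=-354, Policy B: V=87, Policy C: V=969. Lowest is -354 (Policy A).

-354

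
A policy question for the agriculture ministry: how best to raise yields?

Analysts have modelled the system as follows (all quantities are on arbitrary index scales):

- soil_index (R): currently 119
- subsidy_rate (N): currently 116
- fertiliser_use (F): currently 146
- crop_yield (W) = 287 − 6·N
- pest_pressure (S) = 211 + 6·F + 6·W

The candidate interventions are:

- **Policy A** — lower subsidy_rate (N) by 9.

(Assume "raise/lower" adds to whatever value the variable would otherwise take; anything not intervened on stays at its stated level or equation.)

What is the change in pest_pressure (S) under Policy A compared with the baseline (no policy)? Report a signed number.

324

Baseline:
  N = 116
  F = 146
  W = 287 − 6·116 = -409
  S = 211 + 6·146 + 6·(-409) = -1367
Policy A (N − 9):
  N = 116 − 9 = 107
  F = 146
  W = 287 − 6·107 = -355
  S = 211 + 6·146 + 6·(-355) = -1043
Change in S: -1043 − (-1367) = 324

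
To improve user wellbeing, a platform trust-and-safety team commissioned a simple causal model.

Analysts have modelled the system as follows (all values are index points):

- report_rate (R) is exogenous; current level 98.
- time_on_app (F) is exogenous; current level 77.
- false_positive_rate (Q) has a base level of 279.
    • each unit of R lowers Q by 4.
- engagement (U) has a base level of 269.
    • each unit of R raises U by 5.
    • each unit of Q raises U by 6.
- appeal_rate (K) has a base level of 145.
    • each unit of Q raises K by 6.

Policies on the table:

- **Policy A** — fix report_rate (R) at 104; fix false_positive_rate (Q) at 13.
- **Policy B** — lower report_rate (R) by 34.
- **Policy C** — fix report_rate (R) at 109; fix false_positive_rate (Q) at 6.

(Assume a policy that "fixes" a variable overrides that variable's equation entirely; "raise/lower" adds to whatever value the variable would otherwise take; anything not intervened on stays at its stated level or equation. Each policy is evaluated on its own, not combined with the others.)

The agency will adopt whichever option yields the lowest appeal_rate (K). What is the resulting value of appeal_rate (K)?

Policy A (R := 104, Q := 13):
  R = 104
  Q = 13
  K = 145 + 6·13 = 223
Policy B (R − 34):
  R = 98 − 34 = 64
  Q = 279 − 4·64 = 23
  K = 145 + 6·23 = 283
Policy C (R := 109, Q := 6):
  R = 109
  Q = 6
  K = 145 + 6·6 = 181
Comparing — Policy A: K=223, Policy B: K=283, Policy C: K=181. Lowest is 181 (Policy C).

181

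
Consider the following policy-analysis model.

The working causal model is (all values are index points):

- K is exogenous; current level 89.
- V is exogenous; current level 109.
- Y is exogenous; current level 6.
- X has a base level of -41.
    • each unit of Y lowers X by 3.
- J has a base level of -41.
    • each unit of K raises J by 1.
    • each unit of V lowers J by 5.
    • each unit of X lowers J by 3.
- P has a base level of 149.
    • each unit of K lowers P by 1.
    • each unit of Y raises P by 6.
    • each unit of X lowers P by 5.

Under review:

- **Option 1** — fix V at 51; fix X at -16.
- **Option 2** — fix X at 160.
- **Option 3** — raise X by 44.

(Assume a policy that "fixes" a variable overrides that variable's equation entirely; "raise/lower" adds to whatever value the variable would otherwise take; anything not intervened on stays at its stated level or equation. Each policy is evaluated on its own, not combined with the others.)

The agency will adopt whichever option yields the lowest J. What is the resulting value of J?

Option 1 (V := 51, X := -16):
  K = 89
  V = 51
  Y = 6
  X = -16
  J = -41 + 89 − 5·51 − 3·(-16) = -159
Option 2 (X := 160):
  K = 89
  V = 109
  Y = 6
  X = 160
  J = -41 + 89 − 5·109 − 3·160 = -977
Option 3 (X + 44):
  K = 89
  V = 109
  Y = 6
  X = -41 − 3·6 (+44 from intervention) = -15
  J = -41 + 89 − 5·109 − 3·(-15) = -452
Comparing — Option 1: J=-159, Option 2: J=-977, Option 3: J=-452. Lowest is -977 (Option 2).

-977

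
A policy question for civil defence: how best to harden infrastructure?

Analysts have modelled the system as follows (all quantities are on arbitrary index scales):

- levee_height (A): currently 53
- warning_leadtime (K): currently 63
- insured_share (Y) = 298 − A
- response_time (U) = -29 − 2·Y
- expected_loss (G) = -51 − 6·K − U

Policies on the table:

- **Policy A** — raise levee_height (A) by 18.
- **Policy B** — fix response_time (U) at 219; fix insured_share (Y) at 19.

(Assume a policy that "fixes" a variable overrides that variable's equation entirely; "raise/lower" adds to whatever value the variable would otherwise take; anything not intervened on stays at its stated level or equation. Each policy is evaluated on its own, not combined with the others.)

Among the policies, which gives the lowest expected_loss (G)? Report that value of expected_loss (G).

Policy A (A + 18):
  A = 53 + 18 = 71
  K = 63
  Y = 298 − 71 = 227
  U = -29 − 2·227 = -483
  G = -51 − 6·63 − (-483) = 54
Policy B (U := 219, Y := 19):
  A = 53
  K = 63
  Y = 19
  U = 219
  G = -51 − 6·63 − 219 = -648
Comparing — Policy A: G=54, Policy B: G=-648. Lowest is -648 (Policy B).

-648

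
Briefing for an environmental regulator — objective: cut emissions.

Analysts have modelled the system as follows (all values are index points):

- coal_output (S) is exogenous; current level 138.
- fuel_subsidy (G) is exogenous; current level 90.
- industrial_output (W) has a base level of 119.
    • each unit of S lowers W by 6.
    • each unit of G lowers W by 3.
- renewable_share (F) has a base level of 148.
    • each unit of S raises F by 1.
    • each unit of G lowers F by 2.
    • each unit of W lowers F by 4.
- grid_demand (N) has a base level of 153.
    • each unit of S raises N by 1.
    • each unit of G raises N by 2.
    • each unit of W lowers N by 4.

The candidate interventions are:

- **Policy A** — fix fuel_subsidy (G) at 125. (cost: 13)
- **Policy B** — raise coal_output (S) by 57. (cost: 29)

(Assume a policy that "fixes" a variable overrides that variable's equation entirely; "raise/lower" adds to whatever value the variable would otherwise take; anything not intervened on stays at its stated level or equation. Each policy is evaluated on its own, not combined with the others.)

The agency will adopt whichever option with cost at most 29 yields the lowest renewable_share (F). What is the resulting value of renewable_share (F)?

4372

Policy A (G := 125):
  S = 138
  G = 125
  W = 119 − 6·138 − 3·125 = -1084
  F = 148 + 138 − 2·125 − 4·(-1084) = 4372
Policy B (S + 57):
  S = 138 + 57 = 195
  G = 90
  W = 119 − 6·195 − 3·90 = -1321
  F = 148 + 195 − 2·90 − 4·(-1321) = 5447
Comparing — Policy A: F=4372, Policy B: F=5447. Lowest is 4372 (Policy A).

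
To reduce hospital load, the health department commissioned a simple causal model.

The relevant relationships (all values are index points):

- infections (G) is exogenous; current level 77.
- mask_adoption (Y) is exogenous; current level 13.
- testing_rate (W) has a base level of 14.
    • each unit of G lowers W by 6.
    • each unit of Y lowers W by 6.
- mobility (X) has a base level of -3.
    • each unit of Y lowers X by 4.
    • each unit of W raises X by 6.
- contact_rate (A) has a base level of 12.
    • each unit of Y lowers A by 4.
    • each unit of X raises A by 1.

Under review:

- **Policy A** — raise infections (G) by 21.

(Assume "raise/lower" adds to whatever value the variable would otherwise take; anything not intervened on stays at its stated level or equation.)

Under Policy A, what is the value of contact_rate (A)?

Policy A (G + 21):
  G = 77 + 21 = 98
  Y = 13
  W = 14 − 6·98 − 6·13 = -652
  X = -3 − 4·13 + 6·(-652) = -3967
  A = 12 − 4·13 + (-3967) = -4007

-4007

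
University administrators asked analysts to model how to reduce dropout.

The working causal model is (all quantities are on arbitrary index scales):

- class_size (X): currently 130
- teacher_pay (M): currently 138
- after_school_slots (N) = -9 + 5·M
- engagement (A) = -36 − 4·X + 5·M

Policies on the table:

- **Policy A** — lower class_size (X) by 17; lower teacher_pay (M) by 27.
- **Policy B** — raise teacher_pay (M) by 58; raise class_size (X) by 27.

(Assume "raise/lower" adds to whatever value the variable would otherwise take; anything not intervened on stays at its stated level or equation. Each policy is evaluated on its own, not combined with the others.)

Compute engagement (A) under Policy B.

Policy B (M + 58, X + 27):
  X = 130 + 27 = 157
  M = 138 + 58 = 196
  A = -36 − 4·157 + 5·196 = 316

316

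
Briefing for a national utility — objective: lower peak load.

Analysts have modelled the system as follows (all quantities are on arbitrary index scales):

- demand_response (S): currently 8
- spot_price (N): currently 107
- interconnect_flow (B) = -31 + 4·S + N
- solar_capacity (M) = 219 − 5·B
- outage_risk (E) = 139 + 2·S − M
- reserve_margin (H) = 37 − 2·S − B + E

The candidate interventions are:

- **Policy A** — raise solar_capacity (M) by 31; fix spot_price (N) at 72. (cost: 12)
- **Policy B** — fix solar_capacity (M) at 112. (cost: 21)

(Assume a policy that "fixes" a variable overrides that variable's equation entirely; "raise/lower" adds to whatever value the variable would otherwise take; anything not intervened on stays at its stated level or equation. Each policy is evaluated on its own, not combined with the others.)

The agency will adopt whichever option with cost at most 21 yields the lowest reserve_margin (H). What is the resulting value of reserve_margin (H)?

-44

Policy A (M + 31, N := 72):
  S = 8
  N = 72
  B = -31 + 4·8 + 72 = 73
  M = 219 − 5·73 (+31 from intervention) = -115
  E = 139 + 2·8 − (-115) = 270
  H = 37 − 2·8 − 73 + 270 = 218
Policy B (M := 112):
  S = 8
  N = 107
  B = -31 + 4·8 + 107 = 108
  M = 112
  E = 139 + 2·8 − 112 = 43
  H = 37 − 2·8 − 108 + 43 = -44
Comparing — Policy A: H=218, Policy B: H=-44. Lowest is -44 (Policy B).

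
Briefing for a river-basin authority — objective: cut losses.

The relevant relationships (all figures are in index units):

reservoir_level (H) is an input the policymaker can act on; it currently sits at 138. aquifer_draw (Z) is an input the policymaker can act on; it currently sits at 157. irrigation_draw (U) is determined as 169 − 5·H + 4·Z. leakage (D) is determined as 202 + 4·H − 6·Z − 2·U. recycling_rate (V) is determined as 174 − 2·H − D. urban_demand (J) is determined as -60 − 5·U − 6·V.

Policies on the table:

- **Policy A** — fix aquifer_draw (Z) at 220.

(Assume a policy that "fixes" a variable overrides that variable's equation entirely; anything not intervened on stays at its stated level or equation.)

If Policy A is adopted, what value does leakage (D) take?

-1284

Policy A (Z := 220):
  H = 138
  Z = 220
  U = 169 − 5·138 + 4·220 = 359
  D = 202 + 4·138 − 6·220 − 2·359 = -1284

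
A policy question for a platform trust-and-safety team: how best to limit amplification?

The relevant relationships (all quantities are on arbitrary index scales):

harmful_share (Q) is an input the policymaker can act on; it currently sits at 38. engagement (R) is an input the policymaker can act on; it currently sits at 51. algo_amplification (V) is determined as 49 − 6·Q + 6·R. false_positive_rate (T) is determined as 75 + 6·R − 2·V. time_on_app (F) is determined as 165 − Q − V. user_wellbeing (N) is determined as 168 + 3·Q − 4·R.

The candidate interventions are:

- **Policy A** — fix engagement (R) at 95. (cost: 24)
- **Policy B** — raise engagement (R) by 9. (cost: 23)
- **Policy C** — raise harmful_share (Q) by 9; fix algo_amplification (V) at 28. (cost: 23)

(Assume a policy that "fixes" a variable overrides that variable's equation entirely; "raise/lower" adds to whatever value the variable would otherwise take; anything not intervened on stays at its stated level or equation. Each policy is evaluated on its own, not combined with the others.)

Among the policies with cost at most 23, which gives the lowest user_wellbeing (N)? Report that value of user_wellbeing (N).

Policy B (R + 9):
  Q = 38
  R = 51 + 9 = 60
  N = 168 + 3·38 − 4·60 = 42
Policy C (Q + 9, V := 28):
  Q = 38 + 9 = 47
  R = 51
  N = 168 + 3·47 − 4·51 = 105
Comparing — Policy B: N=42, Policy C: N=105. Lowest is 42 (Policy B).

42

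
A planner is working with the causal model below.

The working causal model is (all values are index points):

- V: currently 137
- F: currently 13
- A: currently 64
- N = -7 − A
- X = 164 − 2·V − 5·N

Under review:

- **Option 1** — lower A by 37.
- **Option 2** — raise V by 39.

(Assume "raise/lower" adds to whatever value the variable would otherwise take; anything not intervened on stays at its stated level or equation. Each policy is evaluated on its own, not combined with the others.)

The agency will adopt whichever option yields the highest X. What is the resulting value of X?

Option 1 (A − 37):
  V = 137
  A = 64 − 37 = 27
  N = -7 − 27 = -34
  X = 164 − 2·137 − 5·(-34) = 60
Option 2 (V + 39):
  V = 137 + 39 = 176
  A = 64
  N = -7 − 64 = -71
  X = 164 − 2·176 − 5·(-71) = 167
Comparing — Option 1: X=60, Option 2: X=167. Highest is 167 (Option 2).

167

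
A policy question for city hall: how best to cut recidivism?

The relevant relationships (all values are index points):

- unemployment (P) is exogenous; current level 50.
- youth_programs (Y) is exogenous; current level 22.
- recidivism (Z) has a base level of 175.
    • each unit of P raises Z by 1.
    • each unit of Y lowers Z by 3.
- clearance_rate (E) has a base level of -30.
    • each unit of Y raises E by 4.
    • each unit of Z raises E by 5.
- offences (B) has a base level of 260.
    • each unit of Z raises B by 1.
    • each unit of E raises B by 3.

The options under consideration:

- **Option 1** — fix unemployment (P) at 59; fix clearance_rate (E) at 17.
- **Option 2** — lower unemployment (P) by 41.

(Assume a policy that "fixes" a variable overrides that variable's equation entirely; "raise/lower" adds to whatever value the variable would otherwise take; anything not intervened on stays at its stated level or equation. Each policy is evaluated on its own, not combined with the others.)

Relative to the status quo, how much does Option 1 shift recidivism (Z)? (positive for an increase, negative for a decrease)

Baseline:
  P = 50
  Y = 22
  Z = 175 + 50 − 3·22 = 159
Option 1 (P := 59, E := 17):
  P = 59
  Y = 22
  Z = 175 + 59 − 3·22 = 168
Change in Z: 168 − 159 = 9

9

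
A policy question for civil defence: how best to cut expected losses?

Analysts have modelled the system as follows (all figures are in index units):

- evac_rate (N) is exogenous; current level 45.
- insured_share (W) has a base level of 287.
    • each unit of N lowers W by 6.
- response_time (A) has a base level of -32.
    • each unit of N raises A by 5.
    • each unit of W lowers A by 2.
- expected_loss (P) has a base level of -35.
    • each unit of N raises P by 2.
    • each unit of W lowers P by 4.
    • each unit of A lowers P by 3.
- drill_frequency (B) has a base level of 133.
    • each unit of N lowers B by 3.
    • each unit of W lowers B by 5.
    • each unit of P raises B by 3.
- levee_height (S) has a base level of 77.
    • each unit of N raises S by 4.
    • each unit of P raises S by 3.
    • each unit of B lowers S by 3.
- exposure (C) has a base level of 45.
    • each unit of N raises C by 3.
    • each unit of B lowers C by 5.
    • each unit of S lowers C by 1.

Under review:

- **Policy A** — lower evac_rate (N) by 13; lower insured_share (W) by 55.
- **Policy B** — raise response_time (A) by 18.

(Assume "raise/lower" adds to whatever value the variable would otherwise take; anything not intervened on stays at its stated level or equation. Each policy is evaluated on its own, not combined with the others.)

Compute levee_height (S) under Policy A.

Policy A (N − 13, W − 55):
  N = 45 − 13 = 32
  W = 287 − 6·32 (−55 from intervention) = 40
  A = -32 + 5·32 − 2·40 = 48
  P = -35 + 2·32 − 4·40 − 3·48 = -275
  B = 133 − 3·32 − 5·40 + 3·(-275) = -988
  S = 77 + 4·32 + 3·(-275) − 3·(-988) = 2344

2344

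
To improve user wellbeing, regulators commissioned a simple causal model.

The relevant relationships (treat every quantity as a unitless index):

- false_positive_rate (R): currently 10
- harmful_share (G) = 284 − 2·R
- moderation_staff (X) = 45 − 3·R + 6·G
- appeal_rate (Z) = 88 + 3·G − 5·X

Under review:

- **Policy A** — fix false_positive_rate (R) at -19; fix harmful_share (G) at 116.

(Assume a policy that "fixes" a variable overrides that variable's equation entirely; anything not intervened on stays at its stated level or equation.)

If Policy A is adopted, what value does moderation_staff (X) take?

Policy A (R := -19, G := 116):
  R = -19
  G = 116
  X = 45 − 3·(-19) + 6·116 = 798

798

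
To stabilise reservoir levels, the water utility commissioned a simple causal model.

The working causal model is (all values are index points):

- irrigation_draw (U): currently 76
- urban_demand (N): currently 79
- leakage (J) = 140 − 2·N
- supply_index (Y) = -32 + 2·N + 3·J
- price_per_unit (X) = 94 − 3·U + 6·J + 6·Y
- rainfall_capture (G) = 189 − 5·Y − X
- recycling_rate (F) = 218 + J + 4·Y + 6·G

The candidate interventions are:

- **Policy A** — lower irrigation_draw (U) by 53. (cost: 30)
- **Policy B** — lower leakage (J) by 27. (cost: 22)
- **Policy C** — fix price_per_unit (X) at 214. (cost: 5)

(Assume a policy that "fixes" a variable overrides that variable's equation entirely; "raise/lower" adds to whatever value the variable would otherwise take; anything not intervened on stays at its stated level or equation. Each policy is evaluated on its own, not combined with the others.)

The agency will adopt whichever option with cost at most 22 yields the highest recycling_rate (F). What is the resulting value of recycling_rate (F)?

Policy B (J − 27):
  U = 76
  N = 79
  J = 140 − 2·79 (−27 from intervention) = -45
  Y = -32 + 2·79 + 3·(-45) = -9
  X = 94 − 3·76 + 6·(-45) + 6·(-9) = -458
  G = 189 − 5·(-9) − (-458) = 692
  F = 218 + (-45) + 4·(-9) + 6·692 = 4289
Policy C (X := 214):
  U = 76
  N = 79
  J = 140 − 2·79 = -18
  Y = -32 + 2·79 + 3·(-18) = 72
  X = 214
  G = 189 − 5·72 − 214 = -385
  F = 218 + (-18) + 4·72 + 6·(-385) = -1822
Comparing — Policy B: F=4289, Policy C: F=-1822. Highest is 4289 (Policy B).

4289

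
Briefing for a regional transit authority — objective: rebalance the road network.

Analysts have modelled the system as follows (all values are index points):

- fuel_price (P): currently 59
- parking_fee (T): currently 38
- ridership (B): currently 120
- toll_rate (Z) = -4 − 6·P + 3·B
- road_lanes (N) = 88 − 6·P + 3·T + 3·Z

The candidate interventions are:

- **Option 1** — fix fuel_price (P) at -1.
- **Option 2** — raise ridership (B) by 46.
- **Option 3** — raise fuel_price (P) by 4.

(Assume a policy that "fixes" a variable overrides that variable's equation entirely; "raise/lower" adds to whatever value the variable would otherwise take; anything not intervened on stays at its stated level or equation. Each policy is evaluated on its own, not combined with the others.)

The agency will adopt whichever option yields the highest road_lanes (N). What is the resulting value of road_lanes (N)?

1294

Option 1 (P := -1):
  P = -1
  T = 38
  B = 120
  Z = -4 − 6·(-1) + 3·120 = 362
  N = 88 − 6·(-1) + 3·38 + 3·362 = 1294
Option 2 (B + 46):
  P = 59
  T = 38
  B = 120 + 46 = 166
  Z = -4 − 6·59 + 3·166 = 140
  N = 88 − 6·59 + 3·38 + 3·140 = 268
Option 3 (P + 4):
  P = 59 + 4 = 63
  T = 38
  B = 120
  Z = -4 − 6·63 + 3·120 = -22
  N = 88 − 6·63 + 3·38 + 3·(-22) = -242
Comparing — Option 1: N=1294, Option 2: N=268, Option 3: N=-242. Highest is 1294 (Option 1).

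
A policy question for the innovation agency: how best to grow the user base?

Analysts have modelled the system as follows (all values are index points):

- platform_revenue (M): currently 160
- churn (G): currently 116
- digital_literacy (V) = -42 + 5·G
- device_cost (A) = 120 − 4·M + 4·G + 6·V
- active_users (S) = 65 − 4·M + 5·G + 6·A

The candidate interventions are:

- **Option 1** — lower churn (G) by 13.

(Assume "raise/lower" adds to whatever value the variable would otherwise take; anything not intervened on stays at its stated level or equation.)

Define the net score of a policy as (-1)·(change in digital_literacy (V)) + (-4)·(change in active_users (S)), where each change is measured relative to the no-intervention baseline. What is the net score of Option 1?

10933

Baseline:
  M = 160
  G = 116
  V = -42 + 5·116 = 538
  A = 120 − 4·160 + 4·116 + 6·538 = 3172
  S = 65 − 4·160 + 5·116 + 6·3172 = 19037
Option 1 (G − 13):
  M = 160
  G = 116 − 13 = 103
  V = -42 + 5·103 = 473
  A = 120 − 4·160 + 4·103 + 6·473 = 2730
  S = 65 − 4·160 + 5·103 + 6·2730 = 16320
ΔV = 473 − 538 = -65; ΔS = 16320 − 19037 = -2717
Score = (-1)·(-65) + (-4)·(-2717) = 10933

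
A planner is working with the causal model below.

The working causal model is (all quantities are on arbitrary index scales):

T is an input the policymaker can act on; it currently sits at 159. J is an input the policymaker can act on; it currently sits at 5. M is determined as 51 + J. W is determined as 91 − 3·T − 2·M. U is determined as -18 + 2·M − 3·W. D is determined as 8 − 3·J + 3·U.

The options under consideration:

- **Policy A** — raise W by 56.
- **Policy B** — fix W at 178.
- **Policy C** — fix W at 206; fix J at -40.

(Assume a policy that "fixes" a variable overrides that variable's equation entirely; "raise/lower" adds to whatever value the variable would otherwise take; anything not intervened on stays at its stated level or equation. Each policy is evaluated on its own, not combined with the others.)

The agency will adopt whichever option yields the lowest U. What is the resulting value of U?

-614

Policy A (W + 56):
  T = 159
  J = 5
  M = 51 + 5 = 56
  W = 91 − 3·159 − 2·56 (+56 from intervention) = -442
  U = -18 + 2·56 − 3·(-442) = 1420
Policy B (W := 178):
  T = 159
  J = 5
  M = 51 + 5 = 56
  W = 178
  U = -18 + 2·56 − 3·178 = -440
Policy C (W := 206, J := -40):
  T = 159
  J = -40
  M = 51 + (-40) = 11
  W = 206
  U = -18 + 2·11 − 3·206 = -614
Comparing — Policy A: U=1420, Policy B: U=-440, Policy C: U=-614. Lowest is -614 (Policy C).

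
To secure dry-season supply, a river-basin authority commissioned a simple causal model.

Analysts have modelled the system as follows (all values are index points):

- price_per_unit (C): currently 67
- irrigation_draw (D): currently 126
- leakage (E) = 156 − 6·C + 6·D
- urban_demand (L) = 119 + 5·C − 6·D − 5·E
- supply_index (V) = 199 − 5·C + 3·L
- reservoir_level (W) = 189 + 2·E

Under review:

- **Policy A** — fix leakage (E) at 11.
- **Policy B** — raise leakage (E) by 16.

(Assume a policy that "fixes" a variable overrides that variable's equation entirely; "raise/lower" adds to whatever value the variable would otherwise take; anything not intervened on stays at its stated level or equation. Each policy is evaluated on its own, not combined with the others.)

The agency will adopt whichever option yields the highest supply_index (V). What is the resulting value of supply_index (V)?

Policy A (E := 11):
  C = 67
  D = 126
  E = 11
  L = 119 + 5·67 − 6·126 − 5·11 = -357
  V = 199 − 5·67 + 3·(-357) = -1207
Policy B (E + 16):
  C = 67
  D = 126
  E = 156 − 6·67 + 6·126 (+16 from intervention) = 526
  L = 119 + 5·67 − 6·126 − 5·526 = -2932
  V = 199 − 5·67 + 3·(-2932) = -8932
Comparing — Policy A: V=-1207, Policy B: V=-8932. Highest is -1207 (Policy A).

-1207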